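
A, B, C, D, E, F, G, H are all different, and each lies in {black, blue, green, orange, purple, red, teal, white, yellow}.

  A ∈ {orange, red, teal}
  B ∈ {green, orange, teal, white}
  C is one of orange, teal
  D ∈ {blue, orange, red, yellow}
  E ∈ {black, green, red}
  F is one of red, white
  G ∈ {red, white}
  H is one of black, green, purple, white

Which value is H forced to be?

F and G share exactly the 2 values {red, white}; by pigeonhole those values go to them, so strike red, white from A, B, D, E, H.
A and C between them cover only {orange, teal} — a naked pair. Remove those values from B, D.
That leaves B = green. Eliminate green elsewhere: E, H.
E has just one choice, so E = black. Strike black from H.
So H = purple.

purple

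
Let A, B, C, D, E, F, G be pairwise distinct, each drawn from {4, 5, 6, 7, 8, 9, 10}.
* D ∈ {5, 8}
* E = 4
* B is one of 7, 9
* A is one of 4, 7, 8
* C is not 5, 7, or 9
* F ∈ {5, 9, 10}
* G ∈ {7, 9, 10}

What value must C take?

E's domain is down to {4}, so E = 4. Strike 4 from A, C.
The 6 still-open variables together cover exactly {5, 6, 7, 8, 9, 10} — 6 values for 6 variables — and 6 appears only in C's list, so C = 6.

6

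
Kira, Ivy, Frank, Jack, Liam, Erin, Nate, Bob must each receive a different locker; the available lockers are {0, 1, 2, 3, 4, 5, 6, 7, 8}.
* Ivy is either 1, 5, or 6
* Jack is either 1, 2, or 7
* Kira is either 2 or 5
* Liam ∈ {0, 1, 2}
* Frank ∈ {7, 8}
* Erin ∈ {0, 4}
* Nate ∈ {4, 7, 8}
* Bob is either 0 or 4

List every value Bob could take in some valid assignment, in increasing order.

0, 4

The 8 variables together cover exactly {0, 1, 2, 4, 5, 6, 7, 8} — 8 values for 8 variables — and 6 appears only in Ivy's list, so Ivy = 6.
Among the 7 still-open variables, 5 fits only Kira (and all 7 values in {0, 1, 2, 4, 5, 7, 8} must be used), so Kira = 5.
Erin and Bob share exactly the 2 values {0, 4}; by pigeonhole those values go to them, so strike 0, 4 from Liam, Nate.
The 2 variables Frank and Nate are confined to {7, 8}, which locks those values in; drop them from Jack.
No further eliminations apply; Bob can still be any of 0, 4.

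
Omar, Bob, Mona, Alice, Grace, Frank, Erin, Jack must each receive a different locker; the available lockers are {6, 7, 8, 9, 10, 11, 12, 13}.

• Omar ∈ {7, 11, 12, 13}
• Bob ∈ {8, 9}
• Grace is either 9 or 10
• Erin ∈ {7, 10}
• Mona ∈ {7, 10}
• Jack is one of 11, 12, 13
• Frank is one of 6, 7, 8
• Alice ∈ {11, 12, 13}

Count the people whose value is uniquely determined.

3

The 8 variables together cover exactly {6, 7, 8, 9, 10, 11, 12, 13} — 8 values for 8 variables — and 6 appears only in Frank's list, so Frank = 6.
Among the 7 still-open variables, 8 fits only Bob (and all 7 values in {7, 8, 9, 10, 11, 12, 13} must be used), so Bob = 8.
The 6 still-open variables draw from only 6 values {7, 9, 10, 11, 12, 13}, so each is used; only Grace can be 9, hence Grace = 9.
The 2 variables Mona and Erin are confined to {7, 10}, which locks those values in; drop them from Omar.
Determined: Bob=8, Grace=9, Frank=6. The other people each still have more than one consistent value. That makes 3.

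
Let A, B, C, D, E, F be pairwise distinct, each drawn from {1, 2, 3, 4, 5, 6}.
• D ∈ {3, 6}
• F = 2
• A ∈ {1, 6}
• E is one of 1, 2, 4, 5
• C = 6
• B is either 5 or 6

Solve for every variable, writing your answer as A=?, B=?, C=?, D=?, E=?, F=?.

A=1, B=5, C=6, D=3, E=4, F=2

C has just one choice, so C = 6. So A, B, D can't be 6.
D has just one choice, so D = 3.
That leaves F = 2. Eliminate 2 elsewhere: E.
A's domain is down to {1}, so A = 1. So E can't be 1.
B must be 5 (only option left). So E can't be 5.
E has just one choice, so E = 4.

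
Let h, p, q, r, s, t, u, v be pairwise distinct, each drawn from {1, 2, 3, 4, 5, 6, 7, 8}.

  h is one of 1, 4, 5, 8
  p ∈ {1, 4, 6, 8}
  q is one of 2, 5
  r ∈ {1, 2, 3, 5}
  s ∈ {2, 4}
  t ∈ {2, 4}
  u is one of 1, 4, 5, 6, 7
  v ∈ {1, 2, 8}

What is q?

The 8 variables together cover exactly {1, 2, 3, 4, 5, 6, 7, 8} — 8 values for 8 variables — and 3 appears only in r's list, so r = 3.
The 7 still-open variables together cover exactly {1, 2, 4, 5, 6, 7, 8} — 7 values for 7 variables — and 7 appears only in u's list, so u = 7.
The 6 still-open variables together cover exactly {1, 2, 4, 5, 6, 8} — 6 values for 6 variables — and 6 appears only in p's list, so p = 6.
The 2 variables s and t are confined to {2, 4}, which locks those values in; drop them from h, q, v.
So q = 5.

5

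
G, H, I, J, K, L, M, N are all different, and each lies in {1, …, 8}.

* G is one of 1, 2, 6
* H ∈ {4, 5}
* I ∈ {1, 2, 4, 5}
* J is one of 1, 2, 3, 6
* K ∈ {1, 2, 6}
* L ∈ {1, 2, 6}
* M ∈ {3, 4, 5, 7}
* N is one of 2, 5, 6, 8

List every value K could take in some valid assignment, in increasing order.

The 8 variables draw from only 8 values {1, 2, 3, 4, 5, 6, 7, 8}, so each is used; only M can be 7, hence M = 7.
The 7 still-open variables together cover exactly {1, 2, 3, 4, 5, 6, 8} — 7 values for 7 variables — and 3 appears only in J's list, so J = 3.
Among the 6 still-open variables, 8 fits only N (and all 6 values in {1, 2, 4, 5, 6, 8} must be used), so N = 8.
G, K, L share exactly the 3 values {1, 2, 6}; by pigeonhole those values go to them, so strike 1, 2, 6 from I.
No further eliminations apply; K can still be any of 1, 2, 6.

1, 2, 6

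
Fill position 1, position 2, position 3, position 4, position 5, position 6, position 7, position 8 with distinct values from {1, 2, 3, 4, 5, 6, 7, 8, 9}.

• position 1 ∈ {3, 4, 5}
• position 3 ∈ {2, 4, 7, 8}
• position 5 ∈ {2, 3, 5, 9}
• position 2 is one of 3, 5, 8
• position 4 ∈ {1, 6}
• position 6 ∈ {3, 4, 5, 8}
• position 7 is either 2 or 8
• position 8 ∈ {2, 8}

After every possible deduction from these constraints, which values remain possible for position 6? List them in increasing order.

3, 4, 5

position 7 and position 8 share exactly the 2 values {2, 8}; by pigeonhole those values go to them, so strike 2, 8 from position 2, position 3, position 5, position 6.
position 1, position 2, position 6 share exactly the 3 values {3, 4, 5}; by pigeonhole those values go to them, so strike 3, 4, 5 from position 3, position 5.
That leaves position 3 = 7.
position 5 must be 9 (only option left).
No further eliminations apply; position 6 can still be any of 3, 4, 5.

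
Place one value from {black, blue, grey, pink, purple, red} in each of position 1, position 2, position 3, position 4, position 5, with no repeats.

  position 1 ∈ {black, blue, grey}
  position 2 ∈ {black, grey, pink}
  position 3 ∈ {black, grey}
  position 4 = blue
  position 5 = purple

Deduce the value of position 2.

pink

position 4 must be blue (only option left). Strike blue from position 1.
position 5's domain is down to {purple}, so position 5 = purple.
Among the 3 still-open variables, pink fits only position 2 (and all 3 values in {black, grey, pink} must be used), so position 2 = pink.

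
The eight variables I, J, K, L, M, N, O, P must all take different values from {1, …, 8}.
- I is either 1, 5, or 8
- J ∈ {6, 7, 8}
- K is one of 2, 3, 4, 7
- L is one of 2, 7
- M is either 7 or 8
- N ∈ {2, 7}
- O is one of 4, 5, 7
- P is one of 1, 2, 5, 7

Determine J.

6

The 8 variables together cover exactly {1, 2, 3, 4, 5, 6, 7, 8} — 8 values for 8 variables — and 3 appears only in K's list, so K = 3.
The 7 still-open variables draw from only 7 values {1, 2, 4, 5, 6, 7, 8}, so each is used; only O can be 4, hence O = 4.
The 6 still-open variables draw from only 6 values {1, 2, 5, 6, 7, 8}, so each is used; only J can be 6, hence J = 6.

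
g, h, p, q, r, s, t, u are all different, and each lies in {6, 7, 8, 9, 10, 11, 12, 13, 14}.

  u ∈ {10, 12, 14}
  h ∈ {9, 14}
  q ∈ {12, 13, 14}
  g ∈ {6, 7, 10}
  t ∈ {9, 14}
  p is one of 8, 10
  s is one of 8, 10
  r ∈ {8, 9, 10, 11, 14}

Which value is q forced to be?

h and t share exactly the 2 values {9, 14}; by pigeonhole those values go to them, so strike 9, 14 from q, r, u.
The 2 variables p and s are confined to {8, 10}, which locks those values in; drop them from g, r, u.
r has just one choice, so r = 11.
u has just one choice, so u = 12. Remove 12 from q.
So q = 13.

13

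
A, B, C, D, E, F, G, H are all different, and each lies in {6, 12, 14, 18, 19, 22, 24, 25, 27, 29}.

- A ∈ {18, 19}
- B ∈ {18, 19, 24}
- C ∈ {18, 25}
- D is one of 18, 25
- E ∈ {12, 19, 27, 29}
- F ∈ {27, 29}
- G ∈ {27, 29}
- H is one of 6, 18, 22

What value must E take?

C and D share exactly the 2 values {18, 25}; by pigeonhole those values go to them, so strike 18, 25 from A, B, H.
A must be 19 (only option left). Eliminate 19 elsewhere: B, E.
That leaves B = 24.
F and G between them cover only {27, 29} — a naked pair. Remove those values from E.
So E = 12.

12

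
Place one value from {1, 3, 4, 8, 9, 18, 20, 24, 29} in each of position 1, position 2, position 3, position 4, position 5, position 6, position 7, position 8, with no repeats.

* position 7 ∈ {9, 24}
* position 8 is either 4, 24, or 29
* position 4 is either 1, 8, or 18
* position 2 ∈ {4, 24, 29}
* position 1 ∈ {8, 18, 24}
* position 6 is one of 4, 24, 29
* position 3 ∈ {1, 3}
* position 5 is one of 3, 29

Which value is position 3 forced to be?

The 8 variables draw from only 8 values {1, 3, 4, 8, 9, 18, 24, 29}, so each is used; only position 7 can be 9, hence position 7 = 9.
position 2, position 6, position 8 share exactly the 3 values {4, 24, 29}; by pigeonhole those values go to them, so strike 4, 24, 29 from position 1, position 5.
position 5 has just one choice, so position 5 = 3. Strike 3 from position 3.
So position 3 = 1.

1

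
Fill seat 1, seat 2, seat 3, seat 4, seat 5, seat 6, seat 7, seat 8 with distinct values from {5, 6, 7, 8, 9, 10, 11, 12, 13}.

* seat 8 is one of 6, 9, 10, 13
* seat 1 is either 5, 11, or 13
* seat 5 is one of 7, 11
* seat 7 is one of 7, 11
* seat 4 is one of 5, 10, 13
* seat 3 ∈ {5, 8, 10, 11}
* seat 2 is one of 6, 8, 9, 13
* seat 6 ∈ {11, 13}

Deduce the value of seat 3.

seat 5 and seat 7 between them cover only {7, 11} — a naked pair. Remove those values from seat 1, seat 3, seat 6.
seat 6 must be 13 (only option left). Eliminate 13 elsewhere: seat 1, seat 2, seat 4, seat 8.
seat 1 has just one choice, so seat 1 = 5. Eliminate 5 elsewhere: seat 3, seat 4.
That leaves seat 4 = 10. Remove 10 from seat 3, seat 8.
So seat 3 = 8.

8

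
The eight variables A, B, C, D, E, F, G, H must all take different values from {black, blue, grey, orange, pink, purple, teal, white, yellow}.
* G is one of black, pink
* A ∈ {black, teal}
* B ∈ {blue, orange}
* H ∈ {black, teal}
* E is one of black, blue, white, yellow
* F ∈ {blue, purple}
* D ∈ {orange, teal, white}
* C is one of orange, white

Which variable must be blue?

The 8 variables together cover exactly {black, blue, orange, pink, purple, teal, white, yellow} — 8 values for 8 variables — and pink appears only in G's list, so G = pink.
Among the 7 still-open variables, purple fits only F (and all 7 values in {black, blue, orange, purple, teal, white, yellow} must be used), so F = purple.
The 6 still-open variables together cover exactly {black, blue, orange, teal, white, yellow} — 6 values for 6 variables — and yellow appears only in E's list, so E = yellow.
The 5 still-open variables together cover exactly {black, blue, orange, teal, white} — 5 values for 5 variables — and blue appears only in B's list, so B = blue.

B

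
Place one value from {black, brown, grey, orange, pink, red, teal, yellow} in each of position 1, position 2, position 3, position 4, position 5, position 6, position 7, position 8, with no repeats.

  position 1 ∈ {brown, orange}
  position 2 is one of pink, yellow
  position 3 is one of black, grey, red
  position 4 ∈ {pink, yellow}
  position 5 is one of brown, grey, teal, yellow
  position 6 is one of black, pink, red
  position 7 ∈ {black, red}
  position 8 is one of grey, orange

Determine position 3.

grey

The 8 variables together cover exactly {black, brown, grey, orange, pink, red, teal, yellow} — 8 values for 8 variables — and teal appears only in position 5's list, so position 5 = teal.
The 7 still-open variables draw from only 7 values {black, brown, grey, orange, pink, red, yellow}, so each is used; only position 1 can be brown, hence position 1 = brown.
The 6 still-open variables draw from only 6 values {black, grey, orange, pink, red, yellow}, so each is used; only position 8 can be orange, hence position 8 = orange.
Among the 5 still-open variables, grey fits only position 3 (and all 5 values in {black, grey, pink, red, yellow} must be used), so position 3 = grey.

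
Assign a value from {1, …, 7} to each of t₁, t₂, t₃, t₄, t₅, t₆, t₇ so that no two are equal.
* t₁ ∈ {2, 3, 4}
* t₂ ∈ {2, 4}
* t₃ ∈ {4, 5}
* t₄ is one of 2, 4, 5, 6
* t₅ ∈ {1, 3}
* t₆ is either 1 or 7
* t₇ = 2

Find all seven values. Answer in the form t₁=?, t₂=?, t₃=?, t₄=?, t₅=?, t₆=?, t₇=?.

t₇'s domain is down to {2}, so t₇ = 2. Strike 2 from t₁, t₂, t₄.
That leaves t₂ = 4. Eliminate 4 elsewhere: t₁, t₃, t₄.
t₃ must be 5 (only option left). Strike 5 from t₄.
t₄ must be 6 (only option left).
t₁ has just one choice, so t₁ = 3. Eliminate 3 elsewhere: t₅.
That leaves t₅ = 1. So t₆ can't be 1.
t₆ has just one choice, so t₆ = 7.

t₁=3, t₂=4, t₃=5, t₄=6, t₅=1, t₆=7, t₇=2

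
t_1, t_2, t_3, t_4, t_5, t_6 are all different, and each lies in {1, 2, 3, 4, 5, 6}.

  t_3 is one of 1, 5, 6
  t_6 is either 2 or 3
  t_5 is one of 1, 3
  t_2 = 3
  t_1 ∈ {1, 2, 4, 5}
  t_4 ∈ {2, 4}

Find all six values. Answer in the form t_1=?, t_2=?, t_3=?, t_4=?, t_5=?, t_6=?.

t_2 must be 3 (only option left). Strike 3 from t_5, t_6.
t_5 must be 1 (only option left). Strike 1 from t_1, t_3.
That leaves t_6 = 2. Remove 2 from t_1, t_4.
t_4 must be 4 (only option left). Remove 4 from t_1.
t_1 has just one choice, so t_1 = 5. Strike 5 from t_3.
t_3 must be 6 (only option left).

t_1=5, t_2=3, t_3=6, t_4=4, t_5=1, t_6=2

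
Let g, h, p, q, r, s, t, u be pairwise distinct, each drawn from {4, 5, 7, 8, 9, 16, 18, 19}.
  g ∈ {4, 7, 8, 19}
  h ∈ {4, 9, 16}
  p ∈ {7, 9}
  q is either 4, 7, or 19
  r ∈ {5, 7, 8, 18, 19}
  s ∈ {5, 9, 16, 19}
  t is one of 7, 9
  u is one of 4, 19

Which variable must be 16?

h

The 8 variables draw from only 8 values {4, 5, 7, 8, 9, 16, 18, 19}, so each is used; only r can be 18, hence r = 18.
The 7 still-open variables draw from only 7 values {4, 5, 7, 8, 9, 16, 19}, so each is used; only s can be 5, hence s = 5.
The 6 still-open variables together cover exactly {4, 7, 8, 9, 16, 19} — 6 values for 6 variables — and 8 appears only in g's list, so g = 8.
The 5 still-open variables draw from only 5 values {4, 7, 9, 16, 19}, so each is used; only h can be 16, hence h = 16.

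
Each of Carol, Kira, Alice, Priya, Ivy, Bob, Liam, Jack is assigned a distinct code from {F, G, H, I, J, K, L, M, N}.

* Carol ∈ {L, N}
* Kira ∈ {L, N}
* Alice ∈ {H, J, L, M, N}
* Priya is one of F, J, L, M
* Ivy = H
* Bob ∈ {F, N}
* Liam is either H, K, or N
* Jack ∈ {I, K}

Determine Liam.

K

Ivy must be H (only option left). Remove H from Alice, Liam.
The 7 still-open variables together cover exactly {F, I, J, K, L, M, N} — 7 values for 7 variables — and I appears only in Jack's list, so Jack = I.
The 6 still-open variables draw from only 6 values {F, J, K, L, M, N}, so each is used; only Liam can be K, hence Liam = K.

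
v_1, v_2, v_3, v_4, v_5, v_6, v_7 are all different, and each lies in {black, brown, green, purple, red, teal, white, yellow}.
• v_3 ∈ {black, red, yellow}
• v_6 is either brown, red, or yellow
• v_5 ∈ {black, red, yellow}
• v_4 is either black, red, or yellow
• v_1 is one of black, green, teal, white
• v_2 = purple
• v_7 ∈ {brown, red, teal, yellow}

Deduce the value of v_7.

teal

v_2's domain is down to {purple}, so v_2 = purple.
v_3, v_4, v_5 between them cover only {black, red, yellow} — a naked triple. Remove those values from v_1, v_6, v_7.
That leaves v_6 = brown. Eliminate brown elsewhere: v_7.
So v_7 = teal.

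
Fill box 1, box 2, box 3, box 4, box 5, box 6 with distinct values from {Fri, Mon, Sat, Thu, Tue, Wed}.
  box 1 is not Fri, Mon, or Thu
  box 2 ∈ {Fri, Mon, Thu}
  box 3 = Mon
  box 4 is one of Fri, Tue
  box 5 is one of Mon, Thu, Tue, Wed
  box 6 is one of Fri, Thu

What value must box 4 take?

box 3's domain is down to {Mon}, so box 3 = Mon. Remove Mon from box 2, box 5.
Among the 5 still-open variables, Sat fits only box 1 (and all 5 values in {Fri, Sat, Thu, Tue, Wed} must be used), so box 1 = Sat.
The 4 still-open variables together cover exactly {Fri, Thu, Tue, Wed} — 4 values for 4 variables — and Wed appears only in box 5's list, so box 5 = Wed.
The 3 still-open variables together cover exactly {Fri, Thu, Tue} — 3 values for 3 variables — and Tue appears only in box 4's list, so box 4 = Tue.

Tue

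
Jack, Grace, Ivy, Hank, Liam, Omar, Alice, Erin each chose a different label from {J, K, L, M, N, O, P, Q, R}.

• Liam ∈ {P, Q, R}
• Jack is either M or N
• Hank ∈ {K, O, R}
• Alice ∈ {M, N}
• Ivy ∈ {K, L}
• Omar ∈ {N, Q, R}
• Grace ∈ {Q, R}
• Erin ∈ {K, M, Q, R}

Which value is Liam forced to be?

The 8 variables draw from only 8 values {K, L, M, N, O, P, Q, R}, so each is used; only Ivy can be L, hence Ivy = L.
The 7 still-open variables draw from only 7 values {K, M, N, O, P, Q, R}, so each is used; only Hank can be O, hence Hank = O.
The 6 still-open variables together cover exactly {K, M, N, P, Q, R} — 6 values for 6 variables — and K appears only in Erin's list, so Erin = K.
The 5 still-open variables draw from only 5 values {M, N, P, Q, R}, so each is used; only Liam can be P, hence Liam = P.

P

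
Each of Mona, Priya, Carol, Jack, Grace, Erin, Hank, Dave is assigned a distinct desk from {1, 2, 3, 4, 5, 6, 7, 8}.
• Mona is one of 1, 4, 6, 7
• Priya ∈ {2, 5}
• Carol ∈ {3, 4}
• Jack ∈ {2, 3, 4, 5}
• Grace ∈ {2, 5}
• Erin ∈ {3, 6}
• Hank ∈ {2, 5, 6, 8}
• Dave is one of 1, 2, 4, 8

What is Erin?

Among the 8 variables, 7 fits only Mona (and all 8 values in {1, 2, 3, 4, 5, 6, 7, 8} must be used), so Mona = 7.
The 7 still-open variables together cover exactly {1, 2, 3, 4, 5, 6, 8} — 7 values for 7 variables — and 1 appears only in Dave's list, so Dave = 1.
Among the 6 still-open variables, 8 fits only Hank (and all 6 values in {2, 3, 4, 5, 6, 8} must be used), so Hank = 8.
The 5 still-open variables draw from only 5 values {2, 3, 4, 5, 6}, so each is used; only Erin can be 6, hence Erin = 6.

6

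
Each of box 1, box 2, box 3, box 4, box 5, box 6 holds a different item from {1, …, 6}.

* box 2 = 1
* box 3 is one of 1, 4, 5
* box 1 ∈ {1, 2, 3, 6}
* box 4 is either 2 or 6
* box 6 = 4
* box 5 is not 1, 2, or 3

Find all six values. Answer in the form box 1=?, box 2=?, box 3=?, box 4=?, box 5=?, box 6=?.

box 1=3, box 2=1, box 3=5, box 4=2, box 5=6, box 6=4

box 2's domain is down to {1}, so box 2 = 1. So box 1, box 3 can't be 1.
box 6 must be 4 (only option left). Strike 4 from box 3, box 5.
box 3 has just one choice, so box 3 = 5. Eliminate 5 elsewhere: box 5.
That leaves box 5 = 6. Eliminate 6 elsewhere: box 1, box 4.
box 4's domain is down to {2}, so box 4 = 2. Remove 2 from box 1.
That leaves box 1 = 3.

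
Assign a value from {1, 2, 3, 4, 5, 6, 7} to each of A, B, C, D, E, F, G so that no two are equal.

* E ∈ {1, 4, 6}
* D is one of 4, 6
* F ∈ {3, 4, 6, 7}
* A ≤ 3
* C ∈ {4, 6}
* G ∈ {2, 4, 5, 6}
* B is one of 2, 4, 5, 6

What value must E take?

Among the 7 variables, 7 fits only F (and all 7 values in {1, 2, 3, 4, 5, 6, 7} must be used), so F = 7.
Among the 6 still-open variables, 3 fits only A (and all 6 values in {1, 2, 3, 4, 5, 6} must be used), so A = 3.
The 5 still-open variables together cover exactly {1, 2, 4, 5, 6} — 5 values for 5 variables — and 1 appears only in E's list, so E = 1.

1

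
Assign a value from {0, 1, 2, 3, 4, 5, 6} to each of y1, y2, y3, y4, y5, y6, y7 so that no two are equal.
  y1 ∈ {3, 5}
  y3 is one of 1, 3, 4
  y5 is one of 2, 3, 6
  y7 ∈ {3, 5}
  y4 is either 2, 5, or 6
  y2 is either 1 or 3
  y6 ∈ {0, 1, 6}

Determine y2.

1

The 7 variables draw from only 7 values {0, 1, 2, 3, 4, 5, 6}, so each is used; only y6 can be 0, hence y6 = 0.
The 6 still-open variables draw from only 6 values {1, 2, 3, 4, 5, 6}, so each is used; only y3 can be 4, hence y3 = 4.
The 5 still-open variables draw from only 5 values {1, 2, 3, 5, 6}, so each is used; only y2 can be 1, hence y2 = 1.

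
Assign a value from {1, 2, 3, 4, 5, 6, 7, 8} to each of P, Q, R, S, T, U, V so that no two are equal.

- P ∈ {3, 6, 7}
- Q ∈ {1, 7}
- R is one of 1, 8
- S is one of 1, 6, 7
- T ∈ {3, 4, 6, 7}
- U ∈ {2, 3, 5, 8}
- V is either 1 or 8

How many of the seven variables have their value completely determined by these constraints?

4

The 2 variables R and V are confined to {1, 8}, which locks those values in; drop them from Q, S, U.
That leaves Q = 7. Strike 7 from P, S, T.
That leaves S = 6. Strike 6 from P, T.
P has just one choice, so P = 3. Strike 3 from T, U.
T's domain is down to {4}, so T = 4.
Determined: P=3, Q=7, S=6, T=4. The other variables each still have more than one consistent value. That makes 4.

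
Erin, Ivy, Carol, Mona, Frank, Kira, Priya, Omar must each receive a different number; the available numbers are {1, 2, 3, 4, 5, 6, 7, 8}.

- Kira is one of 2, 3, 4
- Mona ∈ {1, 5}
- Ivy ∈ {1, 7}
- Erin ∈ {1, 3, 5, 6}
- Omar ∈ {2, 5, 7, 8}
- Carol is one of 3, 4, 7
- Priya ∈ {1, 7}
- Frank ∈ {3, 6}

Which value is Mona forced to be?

5

The 8 variables draw from only 8 values {1, 2, 3, 4, 5, 6, 7, 8}, so each is used; only Omar can be 8, hence Omar = 8.
Among the 7 still-open variables, 2 fits only Kira (and all 7 values in {1, 2, 3, 4, 5, 6, 7} must be used), so Kira = 2.
The 6 still-open variables draw from only 6 values {1, 3, 4, 5, 6, 7}, so each is used; only Carol can be 4, hence Carol = 4.
The 2 variables Ivy and Priya are confined to {1, 7}, which locks those values in; drop them from Erin, Mona.
So Mona = 5.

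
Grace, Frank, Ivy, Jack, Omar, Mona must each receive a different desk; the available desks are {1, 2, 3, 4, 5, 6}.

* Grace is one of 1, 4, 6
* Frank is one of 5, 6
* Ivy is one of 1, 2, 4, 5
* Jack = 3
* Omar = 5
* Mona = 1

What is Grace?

4

Jack has just one choice, so Jack = 3.
That leaves Omar = 5. Eliminate 5 elsewhere: Frank, Ivy.
Mona has just one choice, so Mona = 1. Strike 1 from Grace, Ivy.
Frank must be 6 (only option left). Remove 6 from Grace.
So Grace = 4.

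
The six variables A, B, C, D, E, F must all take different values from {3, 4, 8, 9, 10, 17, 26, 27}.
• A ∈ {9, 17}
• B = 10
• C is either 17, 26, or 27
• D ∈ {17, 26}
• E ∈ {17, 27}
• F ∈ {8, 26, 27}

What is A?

B's domain is down to {10}, so B = 10.
Among the 5 still-open variables, 8 fits only F (and all 5 values in {8, 9, 17, 26, 27} must be used), so F = 8.
The 4 still-open variables together cover exactly {9, 17, 26, 27} — 4 values for 4 variables — and 9 appears only in A's list, so A = 9.

9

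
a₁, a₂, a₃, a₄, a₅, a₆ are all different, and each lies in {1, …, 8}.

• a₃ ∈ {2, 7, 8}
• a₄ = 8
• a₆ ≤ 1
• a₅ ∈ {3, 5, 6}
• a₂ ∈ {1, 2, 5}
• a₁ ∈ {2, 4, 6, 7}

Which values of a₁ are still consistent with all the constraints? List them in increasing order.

2, 4, 6, 7

a₄ must be 8 (only option left). Remove 8 from a₃.
a₆ must be 1 (only option left). Eliminate 1 elsewhere: a₂.
No further eliminations apply; a₁ can still be any of 2, 4, 6, 7.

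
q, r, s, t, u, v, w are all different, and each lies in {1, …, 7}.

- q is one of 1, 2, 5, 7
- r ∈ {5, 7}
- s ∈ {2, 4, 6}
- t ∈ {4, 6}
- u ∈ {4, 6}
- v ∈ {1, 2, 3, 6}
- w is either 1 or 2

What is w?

1

The 7 variables together cover exactly {1, 2, 3, 4, 5, 6, 7} — 7 values for 7 variables — and 3 appears only in v's list, so v = 3.
The 2 variables t and u are confined to {4, 6}, which locks those values in; drop them from s.
That leaves s = 2. Eliminate 2 elsewhere: q, w.
So w = 1.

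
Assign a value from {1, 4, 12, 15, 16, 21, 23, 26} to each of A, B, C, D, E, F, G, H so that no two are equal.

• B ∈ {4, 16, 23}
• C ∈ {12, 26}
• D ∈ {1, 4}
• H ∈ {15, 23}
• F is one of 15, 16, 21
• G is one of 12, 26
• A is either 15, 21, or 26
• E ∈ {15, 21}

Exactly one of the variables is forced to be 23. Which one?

H

The 8 variables draw from only 8 values {1, 4, 12, 15, 16, 21, 23, 26}, so each is used; only D can be 1, hence D = 1.
The 7 still-open variables together cover exactly {4, 12, 15, 16, 21, 23, 26} — 7 values for 7 variables — and 4 appears only in B's list, so B = 4.
The 6 still-open variables draw from only 6 values {12, 15, 16, 21, 23, 26}, so each is used; only F can be 16, hence F = 16.
Among the 5 still-open variables, 23 fits only H (and all 5 values in {12, 15, 21, 23, 26} must be used), so H = 23.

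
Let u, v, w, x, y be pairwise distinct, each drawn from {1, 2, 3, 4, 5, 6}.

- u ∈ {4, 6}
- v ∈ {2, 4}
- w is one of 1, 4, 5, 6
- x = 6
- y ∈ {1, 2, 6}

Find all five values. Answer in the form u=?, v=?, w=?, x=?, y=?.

x must be 6 (only option left). Eliminate 6 elsewhere: u, w, y.
u has just one choice, so u = 4. So v, w can't be 4.
That leaves v = 2. So y can't be 2.
That leaves y = 1. Remove 1 from w.
w has just one choice, so w = 5.

u=4, v=2, w=5, x=6, y=1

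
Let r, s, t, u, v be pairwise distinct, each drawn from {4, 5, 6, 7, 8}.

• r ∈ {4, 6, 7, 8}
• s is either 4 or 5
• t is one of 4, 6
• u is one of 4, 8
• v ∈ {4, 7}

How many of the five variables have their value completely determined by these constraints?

1

The 5 variables draw from only 5 values {4, 5, 6, 7, 8}, so each is used; only s can be 5, hence s = 5.
Determined: s=5. The other variables each still have more than one consistent value. That makes 1.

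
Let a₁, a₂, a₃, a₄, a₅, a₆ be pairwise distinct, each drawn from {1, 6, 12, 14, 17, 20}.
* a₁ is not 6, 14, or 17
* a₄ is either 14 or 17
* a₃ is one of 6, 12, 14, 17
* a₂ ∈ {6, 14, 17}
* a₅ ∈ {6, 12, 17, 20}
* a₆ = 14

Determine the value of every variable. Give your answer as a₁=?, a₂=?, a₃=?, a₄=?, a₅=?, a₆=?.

a₁=1, a₂=6, a₃=12, a₄=17, a₅=20, a₆=14

a₆ has just one choice, so a₆ = 14. Remove 14 from a₂, a₃, a₄.
a₄ must be 17 (only option left). Strike 17 from a₂, a₃, a₅.
That leaves a₂ = 6. Remove 6 from a₃, a₅.
a₃ must be 12 (only option left). Eliminate 12 elsewhere: a₁, a₅.
a₅ has just one choice, so a₅ = 20. Remove 20 from a₁.
That leaves a₁ = 1.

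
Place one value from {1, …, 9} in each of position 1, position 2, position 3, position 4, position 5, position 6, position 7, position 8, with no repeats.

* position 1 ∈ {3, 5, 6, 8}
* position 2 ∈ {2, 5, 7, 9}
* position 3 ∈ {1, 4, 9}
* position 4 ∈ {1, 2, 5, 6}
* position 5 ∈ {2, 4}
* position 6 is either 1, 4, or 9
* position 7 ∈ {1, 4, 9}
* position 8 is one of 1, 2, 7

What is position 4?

6

position 3, position 6, position 7 between them cover only {1, 4, 9} — a naked triple. Remove those values from position 2, position 4, position 5, position 8.
position 5 must be 2 (only option left). So position 2, position 4, position 8 can't be 2.
That leaves position 8 = 7. Remove 7 from position 2.
position 2 must be 5 (only option left). Remove 5 from position 1, position 4.
So position 4 = 6.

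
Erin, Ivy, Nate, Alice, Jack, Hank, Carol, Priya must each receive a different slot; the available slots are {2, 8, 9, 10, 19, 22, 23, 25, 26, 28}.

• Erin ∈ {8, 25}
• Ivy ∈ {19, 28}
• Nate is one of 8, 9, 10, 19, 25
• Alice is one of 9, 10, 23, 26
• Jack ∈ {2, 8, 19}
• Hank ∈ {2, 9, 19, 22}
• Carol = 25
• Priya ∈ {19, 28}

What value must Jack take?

2

Carol must be 25 (only option left). Eliminate 25 elsewhere: Erin, Nate.
That leaves Erin = 8. Eliminate 8 elsewhere: Nate, Jack.
Ivy and Priya between them cover only {19, 28} — a naked pair. Remove those values from Nate, Jack, Hank.
So Jack = 2.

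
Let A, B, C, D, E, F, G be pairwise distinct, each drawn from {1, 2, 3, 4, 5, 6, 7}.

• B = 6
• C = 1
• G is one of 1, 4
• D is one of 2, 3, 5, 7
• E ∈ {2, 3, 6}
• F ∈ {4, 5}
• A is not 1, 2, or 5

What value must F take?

B's domain is down to {6}, so B = 6. Eliminate 6 elsewhere: A, E.
C must be 1 (only option left). Eliminate 1 elsewhere: G.
G must be 4 (only option left). Remove 4 from A, F.
So F = 5.

5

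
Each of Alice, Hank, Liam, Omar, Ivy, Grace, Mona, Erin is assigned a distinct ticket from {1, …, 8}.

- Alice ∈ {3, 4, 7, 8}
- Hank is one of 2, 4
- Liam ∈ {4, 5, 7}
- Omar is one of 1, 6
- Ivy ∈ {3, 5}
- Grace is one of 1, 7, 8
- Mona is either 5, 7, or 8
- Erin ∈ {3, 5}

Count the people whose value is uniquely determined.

Among the 8 variables, 2 fits only Hank (and all 8 values in {1, 2, 3, 4, 5, 6, 7, 8} must be used), so Hank = 2.
The 7 still-open variables together cover exactly {1, 3, 4, 5, 6, 7, 8} — 7 values for 7 variables — and 6 appears only in Omar's list, so Omar = 6.
The 6 still-open variables together cover exactly {1, 3, 4, 5, 7, 8} — 6 values for 6 variables — and 1 appears only in Grace's list, so Grace = 1.
The 2 variables Ivy and Erin are confined to {3, 5}, which locks those values in; drop them from Alice, Liam, Mona.
Determined: Hank=2, Omar=6, Grace=1. The other people each still have more than one consistent value. That makes 3.

3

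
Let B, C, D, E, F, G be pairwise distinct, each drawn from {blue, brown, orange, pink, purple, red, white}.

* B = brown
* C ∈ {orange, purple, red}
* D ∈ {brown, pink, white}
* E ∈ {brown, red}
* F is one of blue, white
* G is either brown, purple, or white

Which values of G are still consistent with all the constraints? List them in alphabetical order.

purple, white

B's domain is down to {brown}, so B = brown. Remove brown from D, E, G.
That leaves E = red. Strike red from C.
No further eliminations apply; G can still be any of purple, white.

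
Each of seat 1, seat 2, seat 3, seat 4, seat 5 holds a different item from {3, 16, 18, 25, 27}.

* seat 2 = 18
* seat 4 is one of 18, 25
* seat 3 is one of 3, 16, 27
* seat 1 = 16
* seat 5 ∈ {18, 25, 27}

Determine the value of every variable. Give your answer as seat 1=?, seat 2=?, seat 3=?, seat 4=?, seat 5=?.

seat 1 has just one choice, so seat 1 = 16. So seat 3 can't be 16.
seat 2's domain is down to {18}, so seat 2 = 18. So seat 4, seat 5 can't be 18.
That leaves seat 4 = 25. Eliminate 25 elsewhere: seat 5.
seat 5's domain is down to {27}, so seat 5 = 27. Remove 27 from seat 3.
seat 3 must be 3 (only option left).

seat 1=16, seat 2=18, seat 3=3, seat 4=25, seat 5=27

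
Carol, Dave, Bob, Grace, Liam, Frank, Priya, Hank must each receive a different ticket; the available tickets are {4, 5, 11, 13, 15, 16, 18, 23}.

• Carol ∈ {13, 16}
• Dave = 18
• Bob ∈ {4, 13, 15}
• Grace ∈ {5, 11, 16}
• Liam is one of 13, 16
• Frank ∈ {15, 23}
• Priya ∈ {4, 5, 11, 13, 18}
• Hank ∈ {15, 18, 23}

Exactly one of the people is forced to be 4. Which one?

Dave's domain is down to {18}, so Dave = 18. So Priya, Hank can't be 18.
Carol and Liam share exactly the 2 values {13, 16}; by pigeonhole those values go to them, so strike 13, 16 from Bob, Grace, Priya.
Frank and Hank share exactly the 2 values {15, 23}; by pigeonhole those values go to them, so strike 15, 23 from Bob.
So 4 goes to Bob.

Bob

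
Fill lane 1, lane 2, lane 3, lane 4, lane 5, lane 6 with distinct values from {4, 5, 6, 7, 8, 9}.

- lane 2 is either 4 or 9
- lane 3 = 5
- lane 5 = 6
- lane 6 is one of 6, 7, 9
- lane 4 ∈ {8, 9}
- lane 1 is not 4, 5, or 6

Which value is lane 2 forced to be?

4

lane 3 has just one choice, so lane 3 = 5.
lane 5's domain is down to {6}, so lane 5 = 6. Remove 6 from lane 6.
The 4 still-open variables draw from only 4 values {4, 7, 8, 9}, so each is used; only lane 2 can be 4, hence lane 2 = 4.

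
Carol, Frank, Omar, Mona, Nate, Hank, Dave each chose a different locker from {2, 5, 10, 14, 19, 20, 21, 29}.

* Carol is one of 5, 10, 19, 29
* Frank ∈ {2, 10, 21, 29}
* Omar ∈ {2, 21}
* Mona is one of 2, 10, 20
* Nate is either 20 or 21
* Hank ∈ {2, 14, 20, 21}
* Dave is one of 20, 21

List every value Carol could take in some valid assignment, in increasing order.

5, 19

Nate and Dave share exactly the 2 values {20, 21}; by pigeonhole those values go to them, so strike 20, 21 from Frank, Omar, Mona, Hank.
Omar must be 2 (only option left). Eliminate 2 elsewhere: Frank, Mona, Hank.
That leaves Mona = 10. So Carol, Frank can't be 10.
Hank has just one choice, so Hank = 14.
Frank must be 29 (only option left). So Carol can't be 29.
No further eliminations apply; Carol can still be any of 5, 19.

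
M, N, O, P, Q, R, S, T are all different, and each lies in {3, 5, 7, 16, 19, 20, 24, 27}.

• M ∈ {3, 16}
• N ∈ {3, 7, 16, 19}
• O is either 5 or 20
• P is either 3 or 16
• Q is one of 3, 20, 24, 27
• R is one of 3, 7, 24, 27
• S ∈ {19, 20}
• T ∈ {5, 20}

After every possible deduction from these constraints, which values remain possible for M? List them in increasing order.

3, 16

M and P share exactly the 2 values {3, 16}; by pigeonhole those values go to them, so strike 3, 16 from N, Q, R.
O and T between them cover only {5, 20} — a naked pair. Remove those values from Q, S.
S must be 19 (only option left). So N can't be 19.
N has just one choice, so N = 7. Eliminate 7 elsewhere: R.
No further eliminations apply; M can still be any of 3, 16.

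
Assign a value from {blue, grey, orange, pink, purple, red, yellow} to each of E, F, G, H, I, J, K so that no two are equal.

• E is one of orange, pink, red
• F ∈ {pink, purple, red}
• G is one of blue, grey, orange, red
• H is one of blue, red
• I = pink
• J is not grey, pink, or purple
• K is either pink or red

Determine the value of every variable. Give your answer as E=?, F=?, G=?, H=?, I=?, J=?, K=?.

E=orange, F=purple, G=grey, H=blue, I=pink, J=yellow, K=red

I has just one choice, so I = pink. So E, F, K can't be pink.
K must be red (only option left). So E, F, G, H, J can't be red.
That leaves E = orange. So G, J can't be orange.
F must be purple (only option left).
H has just one choice, so H = blue. Remove blue from G, J.
J must be yellow (only option left).
That leaves G = grey.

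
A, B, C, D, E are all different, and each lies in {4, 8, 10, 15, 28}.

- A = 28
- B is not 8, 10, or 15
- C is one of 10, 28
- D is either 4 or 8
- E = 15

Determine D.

8

A's domain is down to {28}, so A = 28. So B, C can't be 28.
B's domain is down to {4}, so B = 4. Strike 4 from D.
So D = 8.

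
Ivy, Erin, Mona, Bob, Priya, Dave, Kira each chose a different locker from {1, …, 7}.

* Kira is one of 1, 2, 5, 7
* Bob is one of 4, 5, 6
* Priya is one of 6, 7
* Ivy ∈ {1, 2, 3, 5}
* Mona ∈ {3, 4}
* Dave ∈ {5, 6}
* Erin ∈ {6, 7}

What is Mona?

3

The 2 variables Erin and Priya are confined to {6, 7}, which locks those values in; drop them from Bob, Dave, Kira.
That leaves Dave = 5. Remove 5 from Ivy, Bob, Kira.
Bob's domain is down to {4}, so Bob = 4. Strike 4 from Mona.
So Mona = 3.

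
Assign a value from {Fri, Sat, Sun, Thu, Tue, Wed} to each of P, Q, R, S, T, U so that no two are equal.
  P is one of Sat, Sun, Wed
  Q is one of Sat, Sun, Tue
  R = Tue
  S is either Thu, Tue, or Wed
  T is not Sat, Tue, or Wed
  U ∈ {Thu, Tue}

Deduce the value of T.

Fri

R's domain is down to {Tue}, so R = Tue. Remove Tue from Q, S, U.
That leaves U = Thu. So S, T can't be Thu.
That leaves S = Wed. Strike Wed from P.
The 3 still-open variables draw from only 3 values {Fri, Sat, Sun}, so each is used; only T can be Fri, hence T = Fri.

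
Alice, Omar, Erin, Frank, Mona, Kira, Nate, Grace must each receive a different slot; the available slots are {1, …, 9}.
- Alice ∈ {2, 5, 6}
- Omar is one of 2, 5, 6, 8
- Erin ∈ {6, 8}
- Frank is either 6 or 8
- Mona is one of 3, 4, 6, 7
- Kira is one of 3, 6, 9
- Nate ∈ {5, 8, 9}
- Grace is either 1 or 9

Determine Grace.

Erin and Frank share exactly the 2 values {6, 8}; by pigeonhole those values go to them, so strike 6, 8 from Alice, Omar, Mona, Kira, Nate.
Alice and Omar between them cover only {2, 5} — a naked pair. Remove those values from Nate.
That leaves Nate = 9. Remove 9 from Kira, Grace.
So Grace = 1.

1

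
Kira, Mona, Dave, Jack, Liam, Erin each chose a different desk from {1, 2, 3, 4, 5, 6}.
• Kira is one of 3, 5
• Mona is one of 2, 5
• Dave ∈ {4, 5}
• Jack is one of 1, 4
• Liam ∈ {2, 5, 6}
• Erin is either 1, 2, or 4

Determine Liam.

The 6 variables together cover exactly {1, 2, 3, 4, 5, 6} — 6 values for 6 variables — and 3 appears only in Kira's list, so Kira = 3.
Among the 5 still-open variables, 6 fits only Liam (and all 5 values in {1, 2, 4, 5, 6} must be used), so Liam = 6.

6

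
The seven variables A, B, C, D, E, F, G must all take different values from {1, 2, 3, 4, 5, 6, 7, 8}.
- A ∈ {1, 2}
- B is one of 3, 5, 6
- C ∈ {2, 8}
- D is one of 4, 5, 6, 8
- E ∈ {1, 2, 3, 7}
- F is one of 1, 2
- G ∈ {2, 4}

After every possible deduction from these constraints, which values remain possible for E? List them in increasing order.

A and F share exactly the 2 values {1, 2}; by pigeonhole those values go to them, so strike 1, 2 from C, E, G.
C has just one choice, so C = 8. Eliminate 8 elsewhere: D.
That leaves G = 4. Eliminate 4 elsewhere: D.
No further eliminations apply; E can still be any of 3, 7.

3, 7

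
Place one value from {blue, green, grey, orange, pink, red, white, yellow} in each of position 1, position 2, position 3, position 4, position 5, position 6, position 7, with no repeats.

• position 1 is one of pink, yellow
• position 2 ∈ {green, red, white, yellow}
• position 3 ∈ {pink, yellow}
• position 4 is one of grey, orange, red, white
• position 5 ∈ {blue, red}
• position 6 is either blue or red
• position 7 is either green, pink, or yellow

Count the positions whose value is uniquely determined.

2

The 2 variables position 1 and position 3 are confined to {pink, yellow}, which locks those values in; drop them from position 2, position 7.
position 7 has just one choice, so position 7 = green. Strike green from position 2.
position 5 and position 6 share exactly the 2 values {blue, red}; by pigeonhole those values go to them, so strike blue, red from position 2, position 4.
That leaves position 2 = white. Strike white from position 4.
Determined: position 2=white, position 7=green. The other positions each still have more than one consistent value. That makes 2.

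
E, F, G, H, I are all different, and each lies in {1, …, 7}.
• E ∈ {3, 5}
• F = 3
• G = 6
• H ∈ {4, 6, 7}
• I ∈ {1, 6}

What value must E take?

5

F must be 3 (only option left). Eliminate 3 elsewhere: E.
So E = 5.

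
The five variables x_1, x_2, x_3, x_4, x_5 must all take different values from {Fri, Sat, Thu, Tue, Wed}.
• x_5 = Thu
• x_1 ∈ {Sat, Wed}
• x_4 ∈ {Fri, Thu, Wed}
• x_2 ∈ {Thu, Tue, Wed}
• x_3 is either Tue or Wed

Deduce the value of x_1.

x_5's domain is down to {Thu}, so x_5 = Thu. So x_2, x_4 can't be Thu.
The 4 still-open variables draw from only 4 values {Fri, Sat, Tue, Wed}, so each is used; only x_4 can be Fri, hence x_4 = Fri.
Among the 3 still-open variables, Sat fits only x_1 (and all 3 values in {Sat, Tue, Wed} must be used), so x_1 = Sat.

Sat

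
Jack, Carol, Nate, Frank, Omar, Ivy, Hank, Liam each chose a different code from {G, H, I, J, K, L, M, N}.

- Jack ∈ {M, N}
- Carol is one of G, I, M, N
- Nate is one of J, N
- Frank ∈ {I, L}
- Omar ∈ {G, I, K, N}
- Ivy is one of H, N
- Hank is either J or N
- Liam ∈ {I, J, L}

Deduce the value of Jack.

M

The 8 variables together cover exactly {G, H, I, J, K, L, M, N} — 8 values for 8 variables — and H appears only in Ivy's list, so Ivy = H.
Among the 7 still-open variables, K fits only Omar (and all 7 values in {G, I, J, K, L, M, N} must be used), so Omar = K.
Among the 6 still-open variables, G fits only Carol (and all 6 values in {G, I, J, L, M, N} must be used), so Carol = G.
The 5 still-open variables together cover exactly {I, J, L, M, N} — 5 values for 5 variables — and M appears only in Jack's list, so Jack = M.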